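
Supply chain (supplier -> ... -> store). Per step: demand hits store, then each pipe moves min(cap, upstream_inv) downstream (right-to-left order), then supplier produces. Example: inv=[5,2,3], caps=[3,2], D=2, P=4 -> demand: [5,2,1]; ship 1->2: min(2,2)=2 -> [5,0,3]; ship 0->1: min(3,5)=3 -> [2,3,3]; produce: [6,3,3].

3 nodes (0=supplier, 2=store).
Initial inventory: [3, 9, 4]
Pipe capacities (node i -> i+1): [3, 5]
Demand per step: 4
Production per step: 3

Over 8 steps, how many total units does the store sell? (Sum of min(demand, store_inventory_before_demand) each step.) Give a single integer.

Answer: 31

Derivation:
Step 1: sold=4 (running total=4) -> [3 7 5]
Step 2: sold=4 (running total=8) -> [3 5 6]
Step 3: sold=4 (running total=12) -> [3 3 7]
Step 4: sold=4 (running total=16) -> [3 3 6]
Step 5: sold=4 (running total=20) -> [3 3 5]
Step 6: sold=4 (running total=24) -> [3 3 4]
Step 7: sold=4 (running total=28) -> [3 3 3]
Step 8: sold=3 (running total=31) -> [3 3 3]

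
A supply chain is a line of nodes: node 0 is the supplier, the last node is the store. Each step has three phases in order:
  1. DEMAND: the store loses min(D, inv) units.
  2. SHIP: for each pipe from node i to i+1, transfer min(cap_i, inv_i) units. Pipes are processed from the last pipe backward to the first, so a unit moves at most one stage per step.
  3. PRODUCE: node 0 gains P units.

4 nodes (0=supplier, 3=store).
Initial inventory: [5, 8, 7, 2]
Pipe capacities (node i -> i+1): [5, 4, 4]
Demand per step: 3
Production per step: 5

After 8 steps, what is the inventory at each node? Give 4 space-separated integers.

Step 1: demand=3,sold=2 ship[2->3]=4 ship[1->2]=4 ship[0->1]=5 prod=5 -> inv=[5 9 7 4]
Step 2: demand=3,sold=3 ship[2->3]=4 ship[1->2]=4 ship[0->1]=5 prod=5 -> inv=[5 10 7 5]
Step 3: demand=3,sold=3 ship[2->3]=4 ship[1->2]=4 ship[0->1]=5 prod=5 -> inv=[5 11 7 6]
Step 4: demand=3,sold=3 ship[2->3]=4 ship[1->2]=4 ship[0->1]=5 prod=5 -> inv=[5 12 7 7]
Step 5: demand=3,sold=3 ship[2->3]=4 ship[1->2]=4 ship[0->1]=5 prod=5 -> inv=[5 13 7 8]
Step 6: demand=3,sold=3 ship[2->3]=4 ship[1->2]=4 ship[0->1]=5 prod=5 -> inv=[5 14 7 9]
Step 7: demand=3,sold=3 ship[2->3]=4 ship[1->2]=4 ship[0->1]=5 prod=5 -> inv=[5 15 7 10]
Step 8: demand=3,sold=3 ship[2->3]=4 ship[1->2]=4 ship[0->1]=5 prod=5 -> inv=[5 16 7 11]

5 16 7 11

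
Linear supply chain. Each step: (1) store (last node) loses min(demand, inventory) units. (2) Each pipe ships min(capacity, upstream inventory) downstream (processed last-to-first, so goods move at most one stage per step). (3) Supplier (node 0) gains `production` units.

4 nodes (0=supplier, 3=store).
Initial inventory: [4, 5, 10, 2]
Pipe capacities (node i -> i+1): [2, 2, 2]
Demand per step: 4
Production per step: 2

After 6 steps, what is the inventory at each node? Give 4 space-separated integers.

Step 1: demand=4,sold=2 ship[2->3]=2 ship[1->2]=2 ship[0->1]=2 prod=2 -> inv=[4 5 10 2]
Step 2: demand=4,sold=2 ship[2->3]=2 ship[1->2]=2 ship[0->1]=2 prod=2 -> inv=[4 5 10 2]
Step 3: demand=4,sold=2 ship[2->3]=2 ship[1->2]=2 ship[0->1]=2 prod=2 -> inv=[4 5 10 2]
Step 4: demand=4,sold=2 ship[2->3]=2 ship[1->2]=2 ship[0->1]=2 prod=2 -> inv=[4 5 10 2]
Step 5: demand=4,sold=2 ship[2->3]=2 ship[1->2]=2 ship[0->1]=2 prod=2 -> inv=[4 5 10 2]
Step 6: demand=4,sold=2 ship[2->3]=2 ship[1->2]=2 ship[0->1]=2 prod=2 -> inv=[4 5 10 2]

4 5 10 2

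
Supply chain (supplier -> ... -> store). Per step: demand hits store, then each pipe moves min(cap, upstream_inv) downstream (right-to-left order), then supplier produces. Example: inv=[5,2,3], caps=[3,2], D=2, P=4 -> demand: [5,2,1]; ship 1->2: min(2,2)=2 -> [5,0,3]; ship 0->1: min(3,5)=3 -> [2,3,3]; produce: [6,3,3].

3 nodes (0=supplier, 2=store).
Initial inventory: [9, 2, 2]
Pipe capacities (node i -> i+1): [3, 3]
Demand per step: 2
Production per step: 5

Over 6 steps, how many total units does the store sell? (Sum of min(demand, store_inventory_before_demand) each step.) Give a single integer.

Answer: 12

Derivation:
Step 1: sold=2 (running total=2) -> [11 3 2]
Step 2: sold=2 (running total=4) -> [13 3 3]
Step 3: sold=2 (running total=6) -> [15 3 4]
Step 4: sold=2 (running total=8) -> [17 3 5]
Step 5: sold=2 (running total=10) -> [19 3 6]
Step 6: sold=2 (running total=12) -> [21 3 7]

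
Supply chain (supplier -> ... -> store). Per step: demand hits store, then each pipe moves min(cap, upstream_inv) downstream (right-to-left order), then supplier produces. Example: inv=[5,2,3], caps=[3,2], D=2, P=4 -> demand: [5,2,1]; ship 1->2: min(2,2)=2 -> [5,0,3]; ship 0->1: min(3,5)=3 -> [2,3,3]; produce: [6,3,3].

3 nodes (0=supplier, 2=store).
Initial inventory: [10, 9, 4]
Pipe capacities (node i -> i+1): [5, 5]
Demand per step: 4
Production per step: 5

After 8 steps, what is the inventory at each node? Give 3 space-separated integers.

Step 1: demand=4,sold=4 ship[1->2]=5 ship[0->1]=5 prod=5 -> inv=[10 9 5]
Step 2: demand=4,sold=4 ship[1->2]=5 ship[0->1]=5 prod=5 -> inv=[10 9 6]
Step 3: demand=4,sold=4 ship[1->2]=5 ship[0->1]=5 prod=5 -> inv=[10 9 7]
Step 4: demand=4,sold=4 ship[1->2]=5 ship[0->1]=5 prod=5 -> inv=[10 9 8]
Step 5: demand=4,sold=4 ship[1->2]=5 ship[0->1]=5 prod=5 -> inv=[10 9 9]
Step 6: demand=4,sold=4 ship[1->2]=5 ship[0->1]=5 prod=5 -> inv=[10 9 10]
Step 7: demand=4,sold=4 ship[1->2]=5 ship[0->1]=5 prod=5 -> inv=[10 9 11]
Step 8: demand=4,sold=4 ship[1->2]=5 ship[0->1]=5 prod=5 -> inv=[10 9 12]

10 9 12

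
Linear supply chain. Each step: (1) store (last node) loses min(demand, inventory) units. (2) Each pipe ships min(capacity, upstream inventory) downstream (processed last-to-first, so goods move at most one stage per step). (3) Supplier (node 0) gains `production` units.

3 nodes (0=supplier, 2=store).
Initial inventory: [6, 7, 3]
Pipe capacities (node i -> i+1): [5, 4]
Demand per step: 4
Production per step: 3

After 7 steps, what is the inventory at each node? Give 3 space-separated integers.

Step 1: demand=4,sold=3 ship[1->2]=4 ship[0->1]=5 prod=3 -> inv=[4 8 4]
Step 2: demand=4,sold=4 ship[1->2]=4 ship[0->1]=4 prod=3 -> inv=[3 8 4]
Step 3: demand=4,sold=4 ship[1->2]=4 ship[0->1]=3 prod=3 -> inv=[3 7 4]
Step 4: demand=4,sold=4 ship[1->2]=4 ship[0->1]=3 prod=3 -> inv=[3 6 4]
Step 5: demand=4,sold=4 ship[1->2]=4 ship[0->1]=3 prod=3 -> inv=[3 5 4]
Step 6: demand=4,sold=4 ship[1->2]=4 ship[0->1]=3 prod=3 -> inv=[3 4 4]
Step 7: demand=4,sold=4 ship[1->2]=4 ship[0->1]=3 prod=3 -> inv=[3 3 4]

3 3 4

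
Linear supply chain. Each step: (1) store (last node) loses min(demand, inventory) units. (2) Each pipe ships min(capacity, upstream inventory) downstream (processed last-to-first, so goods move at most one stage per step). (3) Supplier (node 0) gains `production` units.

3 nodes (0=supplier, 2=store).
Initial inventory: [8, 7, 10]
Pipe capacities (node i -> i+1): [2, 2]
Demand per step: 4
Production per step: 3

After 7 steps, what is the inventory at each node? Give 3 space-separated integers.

Step 1: demand=4,sold=4 ship[1->2]=2 ship[0->1]=2 prod=3 -> inv=[9 7 8]
Step 2: demand=4,sold=4 ship[1->2]=2 ship[0->1]=2 prod=3 -> inv=[10 7 6]
Step 3: demand=4,sold=4 ship[1->2]=2 ship[0->1]=2 prod=3 -> inv=[11 7 4]
Step 4: demand=4,sold=4 ship[1->2]=2 ship[0->1]=2 prod=3 -> inv=[12 7 2]
Step 5: demand=4,sold=2 ship[1->2]=2 ship[0->1]=2 prod=3 -> inv=[13 7 2]
Step 6: demand=4,sold=2 ship[1->2]=2 ship[0->1]=2 prod=3 -> inv=[14 7 2]
Step 7: demand=4,sold=2 ship[1->2]=2 ship[0->1]=2 prod=3 -> inv=[15 7 2]

15 7 2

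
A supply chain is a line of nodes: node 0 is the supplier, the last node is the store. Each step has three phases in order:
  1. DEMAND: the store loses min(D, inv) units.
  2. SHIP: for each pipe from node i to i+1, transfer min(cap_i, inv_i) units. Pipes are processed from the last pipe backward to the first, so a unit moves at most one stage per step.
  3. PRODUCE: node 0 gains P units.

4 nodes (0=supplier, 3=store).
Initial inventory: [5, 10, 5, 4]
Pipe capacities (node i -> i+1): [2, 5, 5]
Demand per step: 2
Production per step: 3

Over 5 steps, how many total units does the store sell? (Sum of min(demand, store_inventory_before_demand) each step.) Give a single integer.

Step 1: sold=2 (running total=2) -> [6 7 5 7]
Step 2: sold=2 (running total=4) -> [7 4 5 10]
Step 3: sold=2 (running total=6) -> [8 2 4 13]
Step 4: sold=2 (running total=8) -> [9 2 2 15]
Step 5: sold=2 (running total=10) -> [10 2 2 15]

Answer: 10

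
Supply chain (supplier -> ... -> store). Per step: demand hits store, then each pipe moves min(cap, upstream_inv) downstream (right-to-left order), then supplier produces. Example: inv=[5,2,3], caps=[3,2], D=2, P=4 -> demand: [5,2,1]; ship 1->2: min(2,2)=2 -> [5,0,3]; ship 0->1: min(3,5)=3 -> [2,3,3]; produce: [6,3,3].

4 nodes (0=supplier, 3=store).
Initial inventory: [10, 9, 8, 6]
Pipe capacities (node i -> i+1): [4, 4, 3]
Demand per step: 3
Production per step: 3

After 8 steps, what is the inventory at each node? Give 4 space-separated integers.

Step 1: demand=3,sold=3 ship[2->3]=3 ship[1->2]=4 ship[0->1]=4 prod=3 -> inv=[9 9 9 6]
Step 2: demand=3,sold=3 ship[2->3]=3 ship[1->2]=4 ship[0->1]=4 prod=3 -> inv=[8 9 10 6]
Step 3: demand=3,sold=3 ship[2->3]=3 ship[1->2]=4 ship[0->1]=4 prod=3 -> inv=[7 9 11 6]
Step 4: demand=3,sold=3 ship[2->3]=3 ship[1->2]=4 ship[0->1]=4 prod=3 -> inv=[6 9 12 6]
Step 5: demand=3,sold=3 ship[2->3]=3 ship[1->2]=4 ship[0->1]=4 prod=3 -> inv=[5 9 13 6]
Step 6: demand=3,sold=3 ship[2->3]=3 ship[1->2]=4 ship[0->1]=4 prod=3 -> inv=[4 9 14 6]
Step 7: demand=3,sold=3 ship[2->3]=3 ship[1->2]=4 ship[0->1]=4 prod=3 -> inv=[3 9 15 6]
Step 8: demand=3,sold=3 ship[2->3]=3 ship[1->2]=4 ship[0->1]=3 prod=3 -> inv=[3 8 16 6]

3 8 16 6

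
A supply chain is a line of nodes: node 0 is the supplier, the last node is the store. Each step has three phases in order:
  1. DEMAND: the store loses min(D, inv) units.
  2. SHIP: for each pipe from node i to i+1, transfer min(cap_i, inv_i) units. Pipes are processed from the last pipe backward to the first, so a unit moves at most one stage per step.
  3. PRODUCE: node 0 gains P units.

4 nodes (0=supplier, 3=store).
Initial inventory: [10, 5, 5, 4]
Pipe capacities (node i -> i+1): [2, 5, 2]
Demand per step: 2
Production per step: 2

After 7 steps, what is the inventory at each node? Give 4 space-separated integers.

Step 1: demand=2,sold=2 ship[2->3]=2 ship[1->2]=5 ship[0->1]=2 prod=2 -> inv=[10 2 8 4]
Step 2: demand=2,sold=2 ship[2->3]=2 ship[1->2]=2 ship[0->1]=2 prod=2 -> inv=[10 2 8 4]
Step 3: demand=2,sold=2 ship[2->3]=2 ship[1->2]=2 ship[0->1]=2 prod=2 -> inv=[10 2 8 4]
Step 4: demand=2,sold=2 ship[2->3]=2 ship[1->2]=2 ship[0->1]=2 prod=2 -> inv=[10 2 8 4]
Step 5: demand=2,sold=2 ship[2->3]=2 ship[1->2]=2 ship[0->1]=2 prod=2 -> inv=[10 2 8 4]
Step 6: demand=2,sold=2 ship[2->3]=2 ship[1->2]=2 ship[0->1]=2 prod=2 -> inv=[10 2 8 4]
Step 7: demand=2,sold=2 ship[2->3]=2 ship[1->2]=2 ship[0->1]=2 prod=2 -> inv=[10 2 8 4]

10 2 8 4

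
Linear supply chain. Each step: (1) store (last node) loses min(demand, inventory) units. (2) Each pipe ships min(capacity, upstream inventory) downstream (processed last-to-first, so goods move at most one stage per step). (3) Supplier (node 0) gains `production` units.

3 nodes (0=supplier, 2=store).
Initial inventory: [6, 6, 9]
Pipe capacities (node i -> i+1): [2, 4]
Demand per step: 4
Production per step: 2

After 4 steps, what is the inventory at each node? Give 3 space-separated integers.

Step 1: demand=4,sold=4 ship[1->2]=4 ship[0->1]=2 prod=2 -> inv=[6 4 9]
Step 2: demand=4,sold=4 ship[1->2]=4 ship[0->1]=2 prod=2 -> inv=[6 2 9]
Step 3: demand=4,sold=4 ship[1->2]=2 ship[0->1]=2 prod=2 -> inv=[6 2 7]
Step 4: demand=4,sold=4 ship[1->2]=2 ship[0->1]=2 prod=2 -> inv=[6 2 5]

6 2 5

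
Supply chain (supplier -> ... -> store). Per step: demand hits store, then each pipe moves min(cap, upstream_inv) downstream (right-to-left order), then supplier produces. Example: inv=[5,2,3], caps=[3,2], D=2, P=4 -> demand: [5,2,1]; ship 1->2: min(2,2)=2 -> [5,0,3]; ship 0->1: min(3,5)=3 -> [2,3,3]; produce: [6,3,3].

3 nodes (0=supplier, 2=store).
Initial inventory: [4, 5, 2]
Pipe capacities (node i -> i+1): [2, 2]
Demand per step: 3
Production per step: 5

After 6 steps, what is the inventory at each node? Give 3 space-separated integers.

Step 1: demand=3,sold=2 ship[1->2]=2 ship[0->1]=2 prod=5 -> inv=[7 5 2]
Step 2: demand=3,sold=2 ship[1->2]=2 ship[0->1]=2 prod=5 -> inv=[10 5 2]
Step 3: demand=3,sold=2 ship[1->2]=2 ship[0->1]=2 prod=5 -> inv=[13 5 2]
Step 4: demand=3,sold=2 ship[1->2]=2 ship[0->1]=2 prod=5 -> inv=[16 5 2]
Step 5: demand=3,sold=2 ship[1->2]=2 ship[0->1]=2 prod=5 -> inv=[19 5 2]
Step 6: demand=3,sold=2 ship[1->2]=2 ship[0->1]=2 prod=5 -> inv=[22 5 2]

22 5 2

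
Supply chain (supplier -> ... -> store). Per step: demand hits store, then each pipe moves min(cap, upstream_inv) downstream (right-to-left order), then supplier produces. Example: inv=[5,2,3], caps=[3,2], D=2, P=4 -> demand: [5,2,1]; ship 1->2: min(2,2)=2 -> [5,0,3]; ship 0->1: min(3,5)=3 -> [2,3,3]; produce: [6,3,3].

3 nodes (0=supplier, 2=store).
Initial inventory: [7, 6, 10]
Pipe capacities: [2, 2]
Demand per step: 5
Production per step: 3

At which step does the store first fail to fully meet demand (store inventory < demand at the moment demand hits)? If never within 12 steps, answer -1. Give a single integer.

Step 1: demand=5,sold=5 ship[1->2]=2 ship[0->1]=2 prod=3 -> [8 6 7]
Step 2: demand=5,sold=5 ship[1->2]=2 ship[0->1]=2 prod=3 -> [9 6 4]
Step 3: demand=5,sold=4 ship[1->2]=2 ship[0->1]=2 prod=3 -> [10 6 2]
Step 4: demand=5,sold=2 ship[1->2]=2 ship[0->1]=2 prod=3 -> [11 6 2]
Step 5: demand=5,sold=2 ship[1->2]=2 ship[0->1]=2 prod=3 -> [12 6 2]
Step 6: demand=5,sold=2 ship[1->2]=2 ship[0->1]=2 prod=3 -> [13 6 2]
Step 7: demand=5,sold=2 ship[1->2]=2 ship[0->1]=2 prod=3 -> [14 6 2]
Step 8: demand=5,sold=2 ship[1->2]=2 ship[0->1]=2 prod=3 -> [15 6 2]
Step 9: demand=5,sold=2 ship[1->2]=2 ship[0->1]=2 prod=3 -> [16 6 2]
Step 10: demand=5,sold=2 ship[1->2]=2 ship[0->1]=2 prod=3 -> [17 6 2]
Step 11: demand=5,sold=2 ship[1->2]=2 ship[0->1]=2 prod=3 -> [18 6 2]
Step 12: demand=5,sold=2 ship[1->2]=2 ship[0->1]=2 prod=3 -> [19 6 2]
First stockout at step 3

3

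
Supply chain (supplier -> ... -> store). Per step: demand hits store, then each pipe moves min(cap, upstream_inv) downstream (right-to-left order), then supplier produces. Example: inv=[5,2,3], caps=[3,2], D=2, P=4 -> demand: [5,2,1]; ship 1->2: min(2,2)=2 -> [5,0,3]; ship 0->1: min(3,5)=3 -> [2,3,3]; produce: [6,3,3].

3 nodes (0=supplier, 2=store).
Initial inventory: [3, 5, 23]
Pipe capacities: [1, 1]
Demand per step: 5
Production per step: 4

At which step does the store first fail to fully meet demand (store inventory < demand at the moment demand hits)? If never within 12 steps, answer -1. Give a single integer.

Step 1: demand=5,sold=5 ship[1->2]=1 ship[0->1]=1 prod=4 -> [6 5 19]
Step 2: demand=5,sold=5 ship[1->2]=1 ship[0->1]=1 prod=4 -> [9 5 15]
Step 3: demand=5,sold=5 ship[1->2]=1 ship[0->1]=1 prod=4 -> [12 5 11]
Step 4: demand=5,sold=5 ship[1->2]=1 ship[0->1]=1 prod=4 -> [15 5 7]
Step 5: demand=5,sold=5 ship[1->2]=1 ship[0->1]=1 prod=4 -> [18 5 3]
Step 6: demand=5,sold=3 ship[1->2]=1 ship[0->1]=1 prod=4 -> [21 5 1]
Step 7: demand=5,sold=1 ship[1->2]=1 ship[0->1]=1 prod=4 -> [24 5 1]
Step 8: demand=5,sold=1 ship[1->2]=1 ship[0->1]=1 prod=4 -> [27 5 1]
Step 9: demand=5,sold=1 ship[1->2]=1 ship[0->1]=1 prod=4 -> [30 5 1]
Step 10: demand=5,sold=1 ship[1->2]=1 ship[0->1]=1 prod=4 -> [33 5 1]
Step 11: demand=5,sold=1 ship[1->2]=1 ship[0->1]=1 prod=4 -> [36 5 1]
Step 12: demand=5,sold=1 ship[1->2]=1 ship[0->1]=1 prod=4 -> [39 5 1]
First stockout at step 6

6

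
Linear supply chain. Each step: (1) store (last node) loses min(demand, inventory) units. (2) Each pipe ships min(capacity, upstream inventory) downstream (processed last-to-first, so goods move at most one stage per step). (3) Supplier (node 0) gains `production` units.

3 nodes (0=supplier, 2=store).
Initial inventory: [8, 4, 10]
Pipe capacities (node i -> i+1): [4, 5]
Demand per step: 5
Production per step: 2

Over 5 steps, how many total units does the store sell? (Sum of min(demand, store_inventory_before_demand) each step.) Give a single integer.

Answer: 25

Derivation:
Step 1: sold=5 (running total=5) -> [6 4 9]
Step 2: sold=5 (running total=10) -> [4 4 8]
Step 3: sold=5 (running total=15) -> [2 4 7]
Step 4: sold=5 (running total=20) -> [2 2 6]
Step 5: sold=5 (running total=25) -> [2 2 3]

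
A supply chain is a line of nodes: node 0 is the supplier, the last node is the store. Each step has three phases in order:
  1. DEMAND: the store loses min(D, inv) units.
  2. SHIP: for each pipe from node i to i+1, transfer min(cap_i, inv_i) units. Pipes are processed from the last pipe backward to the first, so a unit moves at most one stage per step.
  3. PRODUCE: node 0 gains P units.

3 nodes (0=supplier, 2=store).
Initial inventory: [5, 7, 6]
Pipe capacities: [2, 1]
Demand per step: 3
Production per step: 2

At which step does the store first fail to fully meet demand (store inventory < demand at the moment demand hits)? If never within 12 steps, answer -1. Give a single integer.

Step 1: demand=3,sold=3 ship[1->2]=1 ship[0->1]=2 prod=2 -> [5 8 4]
Step 2: demand=3,sold=3 ship[1->2]=1 ship[0->1]=2 prod=2 -> [5 9 2]
Step 3: demand=3,sold=2 ship[1->2]=1 ship[0->1]=2 prod=2 -> [5 10 1]
Step 4: demand=3,sold=1 ship[1->2]=1 ship[0->1]=2 prod=2 -> [5 11 1]
Step 5: demand=3,sold=1 ship[1->2]=1 ship[0->1]=2 prod=2 -> [5 12 1]
Step 6: demand=3,sold=1 ship[1->2]=1 ship[0->1]=2 prod=2 -> [5 13 1]
Step 7: demand=3,sold=1 ship[1->2]=1 ship[0->1]=2 prod=2 -> [5 14 1]
Step 8: demand=3,sold=1 ship[1->2]=1 ship[0->1]=2 prod=2 -> [5 15 1]
Step 9: demand=3,sold=1 ship[1->2]=1 ship[0->1]=2 prod=2 -> [5 16 1]
Step 10: demand=3,sold=1 ship[1->2]=1 ship[0->1]=2 prod=2 -> [5 17 1]
Step 11: demand=3,sold=1 ship[1->2]=1 ship[0->1]=2 prod=2 -> [5 18 1]
Step 12: demand=3,sold=1 ship[1->2]=1 ship[0->1]=2 prod=2 -> [5 19 1]
First stockout at step 3

3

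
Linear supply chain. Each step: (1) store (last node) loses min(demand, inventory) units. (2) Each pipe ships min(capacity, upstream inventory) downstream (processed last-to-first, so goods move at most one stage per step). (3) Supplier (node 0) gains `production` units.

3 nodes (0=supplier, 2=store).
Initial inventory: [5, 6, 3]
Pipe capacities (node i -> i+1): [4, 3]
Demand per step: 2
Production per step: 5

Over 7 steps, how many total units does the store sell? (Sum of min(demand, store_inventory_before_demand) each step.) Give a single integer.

Answer: 14

Derivation:
Step 1: sold=2 (running total=2) -> [6 7 4]
Step 2: sold=2 (running total=4) -> [7 8 5]
Step 3: sold=2 (running total=6) -> [8 9 6]
Step 4: sold=2 (running total=8) -> [9 10 7]
Step 5: sold=2 (running total=10) -> [10 11 8]
Step 6: sold=2 (running total=12) -> [11 12 9]
Step 7: sold=2 (running total=14) -> [12 13 10]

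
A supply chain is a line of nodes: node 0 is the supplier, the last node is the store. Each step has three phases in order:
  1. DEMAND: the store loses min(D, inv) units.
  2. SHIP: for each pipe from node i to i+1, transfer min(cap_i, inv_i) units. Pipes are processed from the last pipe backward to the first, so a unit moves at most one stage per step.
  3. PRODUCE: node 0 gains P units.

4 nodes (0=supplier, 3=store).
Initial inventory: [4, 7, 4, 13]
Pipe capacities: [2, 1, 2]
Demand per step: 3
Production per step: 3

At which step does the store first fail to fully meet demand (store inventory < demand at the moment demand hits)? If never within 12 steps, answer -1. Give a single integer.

Step 1: demand=3,sold=3 ship[2->3]=2 ship[1->2]=1 ship[0->1]=2 prod=3 -> [5 8 3 12]
Step 2: demand=3,sold=3 ship[2->3]=2 ship[1->2]=1 ship[0->1]=2 prod=3 -> [6 9 2 11]
Step 3: demand=3,sold=3 ship[2->3]=2 ship[1->2]=1 ship[0->1]=2 prod=3 -> [7 10 1 10]
Step 4: demand=3,sold=3 ship[2->3]=1 ship[1->2]=1 ship[0->1]=2 prod=3 -> [8 11 1 8]
Step 5: demand=3,sold=3 ship[2->3]=1 ship[1->2]=1 ship[0->1]=2 prod=3 -> [9 12 1 6]
Step 6: demand=3,sold=3 ship[2->3]=1 ship[1->2]=1 ship[0->1]=2 prod=3 -> [10 13 1 4]
Step 7: demand=3,sold=3 ship[2->3]=1 ship[1->2]=1 ship[0->1]=2 prod=3 -> [11 14 1 2]
Step 8: demand=3,sold=2 ship[2->3]=1 ship[1->2]=1 ship[0->1]=2 prod=3 -> [12 15 1 1]
Step 9: demand=3,sold=1 ship[2->3]=1 ship[1->2]=1 ship[0->1]=2 prod=3 -> [13 16 1 1]
Step 10: demand=3,sold=1 ship[2->3]=1 ship[1->2]=1 ship[0->1]=2 prod=3 -> [14 17 1 1]
Step 11: demand=3,sold=1 ship[2->3]=1 ship[1->2]=1 ship[0->1]=2 prod=3 -> [15 18 1 1]
Step 12: demand=3,sold=1 ship[2->3]=1 ship[1->2]=1 ship[0->1]=2 prod=3 -> [16 19 1 1]
First stockout at step 8

8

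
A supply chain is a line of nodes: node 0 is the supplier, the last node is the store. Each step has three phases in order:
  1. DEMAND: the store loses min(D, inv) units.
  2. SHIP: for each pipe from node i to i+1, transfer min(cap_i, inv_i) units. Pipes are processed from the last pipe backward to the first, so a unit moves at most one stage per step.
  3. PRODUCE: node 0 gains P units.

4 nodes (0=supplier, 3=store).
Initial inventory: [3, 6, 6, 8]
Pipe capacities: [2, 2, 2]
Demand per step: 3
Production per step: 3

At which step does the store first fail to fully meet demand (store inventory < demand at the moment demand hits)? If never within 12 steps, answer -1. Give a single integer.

Step 1: demand=3,sold=3 ship[2->3]=2 ship[1->2]=2 ship[0->1]=2 prod=3 -> [4 6 6 7]
Step 2: demand=3,sold=3 ship[2->3]=2 ship[1->2]=2 ship[0->1]=2 prod=3 -> [5 6 6 6]
Step 3: demand=3,sold=3 ship[2->3]=2 ship[1->2]=2 ship[0->1]=2 prod=3 -> [6 6 6 5]
Step 4: demand=3,sold=3 ship[2->3]=2 ship[1->2]=2 ship[0->1]=2 prod=3 -> [7 6 6 4]
Step 5: demand=3,sold=3 ship[2->3]=2 ship[1->2]=2 ship[0->1]=2 prod=3 -> [8 6 6 3]
Step 6: demand=3,sold=3 ship[2->3]=2 ship[1->2]=2 ship[0->1]=2 prod=3 -> [9 6 6 2]
Step 7: demand=3,sold=2 ship[2->3]=2 ship[1->2]=2 ship[0->1]=2 prod=3 -> [10 6 6 2]
Step 8: demand=3,sold=2 ship[2->3]=2 ship[1->2]=2 ship[0->1]=2 prod=3 -> [11 6 6 2]
Step 9: demand=3,sold=2 ship[2->3]=2 ship[1->2]=2 ship[0->1]=2 prod=3 -> [12 6 6 2]
Step 10: demand=3,sold=2 ship[2->3]=2 ship[1->2]=2 ship[0->1]=2 prod=3 -> [13 6 6 2]
Step 11: demand=3,sold=2 ship[2->3]=2 ship[1->2]=2 ship[0->1]=2 prod=3 -> [14 6 6 2]
Step 12: demand=3,sold=2 ship[2->3]=2 ship[1->2]=2 ship[0->1]=2 prod=3 -> [15 6 6 2]
First stockout at step 7

7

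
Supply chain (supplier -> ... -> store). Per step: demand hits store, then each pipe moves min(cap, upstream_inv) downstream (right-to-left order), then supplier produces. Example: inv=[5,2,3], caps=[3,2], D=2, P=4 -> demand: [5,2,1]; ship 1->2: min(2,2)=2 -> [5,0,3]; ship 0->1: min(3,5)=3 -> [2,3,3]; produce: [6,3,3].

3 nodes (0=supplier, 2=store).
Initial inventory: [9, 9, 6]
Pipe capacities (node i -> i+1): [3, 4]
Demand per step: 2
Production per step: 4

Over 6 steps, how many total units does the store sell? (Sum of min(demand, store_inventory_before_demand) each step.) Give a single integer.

Answer: 12

Derivation:
Step 1: sold=2 (running total=2) -> [10 8 8]
Step 2: sold=2 (running total=4) -> [11 7 10]
Step 3: sold=2 (running total=6) -> [12 6 12]
Step 4: sold=2 (running total=8) -> [13 5 14]
Step 5: sold=2 (running total=10) -> [14 4 16]
Step 6: sold=2 (running total=12) -> [15 3 18]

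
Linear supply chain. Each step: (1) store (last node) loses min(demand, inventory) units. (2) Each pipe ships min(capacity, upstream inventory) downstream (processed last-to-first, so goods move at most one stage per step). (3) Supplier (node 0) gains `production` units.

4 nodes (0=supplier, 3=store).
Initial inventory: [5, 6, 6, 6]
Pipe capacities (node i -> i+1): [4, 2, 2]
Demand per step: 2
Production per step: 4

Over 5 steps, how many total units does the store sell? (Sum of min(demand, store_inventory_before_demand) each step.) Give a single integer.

Answer: 10

Derivation:
Step 1: sold=2 (running total=2) -> [5 8 6 6]
Step 2: sold=2 (running total=4) -> [5 10 6 6]
Step 3: sold=2 (running total=6) -> [5 12 6 6]
Step 4: sold=2 (running total=8) -> [5 14 6 6]
Step 5: sold=2 (running total=10) -> [5 16 6 6]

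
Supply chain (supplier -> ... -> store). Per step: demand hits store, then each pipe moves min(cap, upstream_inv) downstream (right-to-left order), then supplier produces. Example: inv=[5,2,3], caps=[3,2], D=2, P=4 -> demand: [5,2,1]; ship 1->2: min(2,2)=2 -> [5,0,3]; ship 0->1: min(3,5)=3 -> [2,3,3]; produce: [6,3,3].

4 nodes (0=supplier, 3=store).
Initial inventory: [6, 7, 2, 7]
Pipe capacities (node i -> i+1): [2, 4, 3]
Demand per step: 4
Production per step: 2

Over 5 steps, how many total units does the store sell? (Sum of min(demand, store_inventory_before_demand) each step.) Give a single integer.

Answer: 18

Derivation:
Step 1: sold=4 (running total=4) -> [6 5 4 5]
Step 2: sold=4 (running total=8) -> [6 3 5 4]
Step 3: sold=4 (running total=12) -> [6 2 5 3]
Step 4: sold=3 (running total=15) -> [6 2 4 3]
Step 5: sold=3 (running total=18) -> [6 2 3 3]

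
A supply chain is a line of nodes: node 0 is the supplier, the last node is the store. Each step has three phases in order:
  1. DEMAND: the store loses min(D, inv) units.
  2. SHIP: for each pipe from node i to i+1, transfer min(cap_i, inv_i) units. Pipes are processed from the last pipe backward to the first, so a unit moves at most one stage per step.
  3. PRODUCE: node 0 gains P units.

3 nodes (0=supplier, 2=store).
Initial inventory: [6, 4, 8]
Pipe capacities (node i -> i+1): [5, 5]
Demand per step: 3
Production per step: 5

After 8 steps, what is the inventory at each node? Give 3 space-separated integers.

Step 1: demand=3,sold=3 ship[1->2]=4 ship[0->1]=5 prod=5 -> inv=[6 5 9]
Step 2: demand=3,sold=3 ship[1->2]=5 ship[0->1]=5 prod=5 -> inv=[6 5 11]
Step 3: demand=3,sold=3 ship[1->2]=5 ship[0->1]=5 prod=5 -> inv=[6 5 13]
Step 4: demand=3,sold=3 ship[1->2]=5 ship[0->1]=5 prod=5 -> inv=[6 5 15]
Step 5: demand=3,sold=3 ship[1->2]=5 ship[0->1]=5 prod=5 -> inv=[6 5 17]
Step 6: demand=3,sold=3 ship[1->2]=5 ship[0->1]=5 prod=5 -> inv=[6 5 19]
Step 7: demand=3,sold=3 ship[1->2]=5 ship[0->1]=5 prod=5 -> inv=[6 5 21]
Step 8: demand=3,sold=3 ship[1->2]=5 ship[0->1]=5 prod=5 -> inv=[6 5 23]

6 5 23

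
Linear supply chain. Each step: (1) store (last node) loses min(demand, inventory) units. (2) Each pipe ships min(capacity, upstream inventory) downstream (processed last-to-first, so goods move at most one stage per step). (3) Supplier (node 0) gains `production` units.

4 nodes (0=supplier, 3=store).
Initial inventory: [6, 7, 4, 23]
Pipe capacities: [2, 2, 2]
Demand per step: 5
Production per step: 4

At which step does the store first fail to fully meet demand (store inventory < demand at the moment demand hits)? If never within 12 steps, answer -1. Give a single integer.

Step 1: demand=5,sold=5 ship[2->3]=2 ship[1->2]=2 ship[0->1]=2 prod=4 -> [8 7 4 20]
Step 2: demand=5,sold=5 ship[2->3]=2 ship[1->2]=2 ship[0->1]=2 prod=4 -> [10 7 4 17]
Step 3: demand=5,sold=5 ship[2->3]=2 ship[1->2]=2 ship[0->1]=2 prod=4 -> [12 7 4 14]
Step 4: demand=5,sold=5 ship[2->3]=2 ship[1->2]=2 ship[0->1]=2 prod=4 -> [14 7 4 11]
Step 5: demand=5,sold=5 ship[2->3]=2 ship[1->2]=2 ship[0->1]=2 prod=4 -> [16 7 4 8]
Step 6: demand=5,sold=5 ship[2->3]=2 ship[1->2]=2 ship[0->1]=2 prod=4 -> [18 7 4 5]
Step 7: demand=5,sold=5 ship[2->3]=2 ship[1->2]=2 ship[0->1]=2 prod=4 -> [20 7 4 2]
Step 8: demand=5,sold=2 ship[2->3]=2 ship[1->2]=2 ship[0->1]=2 prod=4 -> [22 7 4 2]
Step 9: demand=5,sold=2 ship[2->3]=2 ship[1->2]=2 ship[0->1]=2 prod=4 -> [24 7 4 2]
Step 10: demand=5,sold=2 ship[2->3]=2 ship[1->2]=2 ship[0->1]=2 prod=4 -> [26 7 4 2]
Step 11: demand=5,sold=2 ship[2->3]=2 ship[1->2]=2 ship[0->1]=2 prod=4 -> [28 7 4 2]
Step 12: demand=5,sold=2 ship[2->3]=2 ship[1->2]=2 ship[0->1]=2 prod=4 -> [30 7 4 2]
First stockout at step 8

8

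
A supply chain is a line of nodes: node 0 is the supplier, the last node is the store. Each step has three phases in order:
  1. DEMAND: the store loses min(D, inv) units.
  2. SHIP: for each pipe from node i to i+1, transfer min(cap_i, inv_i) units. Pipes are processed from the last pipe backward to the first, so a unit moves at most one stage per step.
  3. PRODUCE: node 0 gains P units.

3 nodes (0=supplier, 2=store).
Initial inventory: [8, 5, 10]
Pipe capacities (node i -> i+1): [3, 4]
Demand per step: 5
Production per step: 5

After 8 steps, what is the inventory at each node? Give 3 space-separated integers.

Step 1: demand=5,sold=5 ship[1->2]=4 ship[0->1]=3 prod=5 -> inv=[10 4 9]
Step 2: demand=5,sold=5 ship[1->2]=4 ship[0->1]=3 prod=5 -> inv=[12 3 8]
Step 3: demand=5,sold=5 ship[1->2]=3 ship[0->1]=3 prod=5 -> inv=[14 3 6]
Step 4: demand=5,sold=5 ship[1->2]=3 ship[0->1]=3 prod=5 -> inv=[16 3 4]
Step 5: demand=5,sold=4 ship[1->2]=3 ship[0->1]=3 prod=5 -> inv=[18 3 3]
Step 6: demand=5,sold=3 ship[1->2]=3 ship[0->1]=3 prod=5 -> inv=[20 3 3]
Step 7: demand=5,sold=3 ship[1->2]=3 ship[0->1]=3 prod=5 -> inv=[22 3 3]
Step 8: demand=5,sold=3 ship[1->2]=3 ship[0->1]=3 prod=5 -> inv=[24 3 3]

24 3 3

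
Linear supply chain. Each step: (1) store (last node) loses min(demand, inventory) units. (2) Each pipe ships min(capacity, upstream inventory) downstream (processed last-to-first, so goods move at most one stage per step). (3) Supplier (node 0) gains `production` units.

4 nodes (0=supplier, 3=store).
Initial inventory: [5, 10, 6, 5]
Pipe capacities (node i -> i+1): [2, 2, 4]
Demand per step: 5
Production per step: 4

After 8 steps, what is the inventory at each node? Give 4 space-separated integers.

Step 1: demand=5,sold=5 ship[2->3]=4 ship[1->2]=2 ship[0->1]=2 prod=4 -> inv=[7 10 4 4]
Step 2: demand=5,sold=4 ship[2->3]=4 ship[1->2]=2 ship[0->1]=2 prod=4 -> inv=[9 10 2 4]
Step 3: demand=5,sold=4 ship[2->3]=2 ship[1->2]=2 ship[0->1]=2 prod=4 -> inv=[11 10 2 2]
Step 4: demand=5,sold=2 ship[2->3]=2 ship[1->2]=2 ship[0->1]=2 prod=4 -> inv=[13 10 2 2]
Step 5: demand=5,sold=2 ship[2->3]=2 ship[1->2]=2 ship[0->1]=2 prod=4 -> inv=[15 10 2 2]
Step 6: demand=5,sold=2 ship[2->3]=2 ship[1->2]=2 ship[0->1]=2 prod=4 -> inv=[17 10 2 2]
Step 7: demand=5,sold=2 ship[2->3]=2 ship[1->2]=2 ship[0->1]=2 prod=4 -> inv=[19 10 2 2]
Step 8: demand=5,sold=2 ship[2->3]=2 ship[1->2]=2 ship[0->1]=2 prod=4 -> inv=[21 10 2 2]

21 10 2 2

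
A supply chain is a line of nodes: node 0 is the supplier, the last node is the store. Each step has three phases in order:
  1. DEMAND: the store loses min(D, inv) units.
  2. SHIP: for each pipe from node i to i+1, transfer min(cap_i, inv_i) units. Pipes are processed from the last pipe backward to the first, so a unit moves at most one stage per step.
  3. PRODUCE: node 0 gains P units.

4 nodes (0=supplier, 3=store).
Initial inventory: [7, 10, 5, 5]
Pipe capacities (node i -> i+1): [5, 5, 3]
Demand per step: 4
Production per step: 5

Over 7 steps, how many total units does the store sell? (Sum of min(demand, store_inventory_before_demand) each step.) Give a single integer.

Answer: 23

Derivation:
Step 1: sold=4 (running total=4) -> [7 10 7 4]
Step 2: sold=4 (running total=8) -> [7 10 9 3]
Step 3: sold=3 (running total=11) -> [7 10 11 3]
Step 4: sold=3 (running total=14) -> [7 10 13 3]
Step 5: sold=3 (running total=17) -> [7 10 15 3]
Step 6: sold=3 (running total=20) -> [7 10 17 3]
Step 7: sold=3 (running total=23) -> [7 10 19 3]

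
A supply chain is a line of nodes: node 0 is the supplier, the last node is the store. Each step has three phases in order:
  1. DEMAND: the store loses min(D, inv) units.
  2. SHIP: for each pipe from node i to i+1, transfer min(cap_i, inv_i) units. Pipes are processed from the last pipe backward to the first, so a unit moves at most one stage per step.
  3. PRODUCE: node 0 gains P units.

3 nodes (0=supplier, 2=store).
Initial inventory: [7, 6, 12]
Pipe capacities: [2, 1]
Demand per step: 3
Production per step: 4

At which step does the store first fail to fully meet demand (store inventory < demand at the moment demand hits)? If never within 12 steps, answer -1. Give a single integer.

Step 1: demand=3,sold=3 ship[1->2]=1 ship[0->1]=2 prod=4 -> [9 7 10]
Step 2: demand=3,sold=3 ship[1->2]=1 ship[0->1]=2 prod=4 -> [11 8 8]
Step 3: demand=3,sold=3 ship[1->2]=1 ship[0->1]=2 prod=4 -> [13 9 6]
Step 4: demand=3,sold=3 ship[1->2]=1 ship[0->1]=2 prod=4 -> [15 10 4]
Step 5: demand=3,sold=3 ship[1->2]=1 ship[0->1]=2 prod=4 -> [17 11 2]
Step 6: demand=3,sold=2 ship[1->2]=1 ship[0->1]=2 prod=4 -> [19 12 1]
Step 7: demand=3,sold=1 ship[1->2]=1 ship[0->1]=2 prod=4 -> [21 13 1]
Step 8: demand=3,sold=1 ship[1->2]=1 ship[0->1]=2 prod=4 -> [23 14 1]
Step 9: demand=3,sold=1 ship[1->2]=1 ship[0->1]=2 prod=4 -> [25 15 1]
Step 10: demand=3,sold=1 ship[1->2]=1 ship[0->1]=2 prod=4 -> [27 16 1]
Step 11: demand=3,sold=1 ship[1->2]=1 ship[0->1]=2 prod=4 -> [29 17 1]
Step 12: demand=3,sold=1 ship[1->2]=1 ship[0->1]=2 prod=4 -> [31 18 1]
First stockout at step 6

6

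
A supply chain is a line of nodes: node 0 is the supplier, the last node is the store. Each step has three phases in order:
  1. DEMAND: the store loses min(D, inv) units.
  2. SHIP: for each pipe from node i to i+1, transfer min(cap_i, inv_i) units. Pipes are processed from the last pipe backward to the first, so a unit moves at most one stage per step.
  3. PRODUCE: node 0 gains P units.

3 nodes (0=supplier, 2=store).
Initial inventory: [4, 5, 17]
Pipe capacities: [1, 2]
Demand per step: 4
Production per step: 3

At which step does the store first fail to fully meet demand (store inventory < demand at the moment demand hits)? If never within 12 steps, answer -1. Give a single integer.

Step 1: demand=4,sold=4 ship[1->2]=2 ship[0->1]=1 prod=3 -> [6 4 15]
Step 2: demand=4,sold=4 ship[1->2]=2 ship[0->1]=1 prod=3 -> [8 3 13]
Step 3: demand=4,sold=4 ship[1->2]=2 ship[0->1]=1 prod=3 -> [10 2 11]
Step 4: demand=4,sold=4 ship[1->2]=2 ship[0->1]=1 prod=3 -> [12 1 9]
Step 5: demand=4,sold=4 ship[1->2]=1 ship[0->1]=1 prod=3 -> [14 1 6]
Step 6: demand=4,sold=4 ship[1->2]=1 ship[0->1]=1 prod=3 -> [16 1 3]
Step 7: demand=4,sold=3 ship[1->2]=1 ship[0->1]=1 prod=3 -> [18 1 1]
Step 8: demand=4,sold=1 ship[1->2]=1 ship[0->1]=1 prod=3 -> [20 1 1]
Step 9: demand=4,sold=1 ship[1->2]=1 ship[0->1]=1 prod=3 -> [22 1 1]
Step 10: demand=4,sold=1 ship[1->2]=1 ship[0->1]=1 prod=3 -> [24 1 1]
Step 11: demand=4,sold=1 ship[1->2]=1 ship[0->1]=1 prod=3 -> [26 1 1]
Step 12: demand=4,sold=1 ship[1->2]=1 ship[0->1]=1 prod=3 -> [28 1 1]
First stockout at step 7

7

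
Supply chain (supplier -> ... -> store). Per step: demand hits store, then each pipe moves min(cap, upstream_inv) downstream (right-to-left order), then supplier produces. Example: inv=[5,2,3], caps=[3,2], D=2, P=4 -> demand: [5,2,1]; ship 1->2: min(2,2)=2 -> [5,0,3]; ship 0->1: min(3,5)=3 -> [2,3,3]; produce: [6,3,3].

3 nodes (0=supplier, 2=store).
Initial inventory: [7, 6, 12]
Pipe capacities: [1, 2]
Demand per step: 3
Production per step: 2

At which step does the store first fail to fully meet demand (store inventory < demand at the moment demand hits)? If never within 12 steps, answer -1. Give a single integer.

Step 1: demand=3,sold=3 ship[1->2]=2 ship[0->1]=1 prod=2 -> [8 5 11]
Step 2: demand=3,sold=3 ship[1->2]=2 ship[0->1]=1 prod=2 -> [9 4 10]
Step 3: demand=3,sold=3 ship[1->2]=2 ship[0->1]=1 prod=2 -> [10 3 9]
Step 4: demand=3,sold=3 ship[1->2]=2 ship[0->1]=1 prod=2 -> [11 2 8]
Step 5: demand=3,sold=3 ship[1->2]=2 ship[0->1]=1 prod=2 -> [12 1 7]
Step 6: demand=3,sold=3 ship[1->2]=1 ship[0->1]=1 prod=2 -> [13 1 5]
Step 7: demand=3,sold=3 ship[1->2]=1 ship[0->1]=1 prod=2 -> [14 1 3]
Step 8: demand=3,sold=3 ship[1->2]=1 ship[0->1]=1 prod=2 -> [15 1 1]
Step 9: demand=3,sold=1 ship[1->2]=1 ship[0->1]=1 prod=2 -> [16 1 1]
Step 10: demand=3,sold=1 ship[1->2]=1 ship[0->1]=1 prod=2 -> [17 1 1]
Step 11: demand=3,sold=1 ship[1->2]=1 ship[0->1]=1 prod=2 -> [18 1 1]
Step 12: demand=3,sold=1 ship[1->2]=1 ship[0->1]=1 prod=2 -> [19 1 1]
First stockout at step 9

9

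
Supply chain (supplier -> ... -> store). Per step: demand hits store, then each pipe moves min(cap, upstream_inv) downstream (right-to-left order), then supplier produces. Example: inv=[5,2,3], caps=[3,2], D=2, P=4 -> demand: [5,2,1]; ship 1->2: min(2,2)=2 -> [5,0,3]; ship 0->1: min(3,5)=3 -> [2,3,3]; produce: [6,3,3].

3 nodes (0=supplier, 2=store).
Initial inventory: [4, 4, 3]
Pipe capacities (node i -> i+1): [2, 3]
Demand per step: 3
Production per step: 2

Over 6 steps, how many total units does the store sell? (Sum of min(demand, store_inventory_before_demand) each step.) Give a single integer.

Answer: 15

Derivation:
Step 1: sold=3 (running total=3) -> [4 3 3]
Step 2: sold=3 (running total=6) -> [4 2 3]
Step 3: sold=3 (running total=9) -> [4 2 2]
Step 4: sold=2 (running total=11) -> [4 2 2]
Step 5: sold=2 (running total=13) -> [4 2 2]
Step 6: sold=2 (running total=15) -> [4 2 2]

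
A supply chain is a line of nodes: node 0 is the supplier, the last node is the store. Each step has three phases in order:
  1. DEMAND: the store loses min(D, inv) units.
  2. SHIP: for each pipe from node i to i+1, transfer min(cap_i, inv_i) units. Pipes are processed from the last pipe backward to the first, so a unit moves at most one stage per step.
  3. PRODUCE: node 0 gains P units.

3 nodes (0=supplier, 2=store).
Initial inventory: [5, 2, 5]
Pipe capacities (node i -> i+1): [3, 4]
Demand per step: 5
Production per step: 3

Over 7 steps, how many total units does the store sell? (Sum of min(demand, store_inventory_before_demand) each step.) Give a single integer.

Step 1: sold=5 (running total=5) -> [5 3 2]
Step 2: sold=2 (running total=7) -> [5 3 3]
Step 3: sold=3 (running total=10) -> [5 3 3]
Step 4: sold=3 (running total=13) -> [5 3 3]
Step 5: sold=3 (running total=16) -> [5 3 3]
Step 6: sold=3 (running total=19) -> [5 3 3]
Step 7: sold=3 (running total=22) -> [5 3 3]

Answer: 22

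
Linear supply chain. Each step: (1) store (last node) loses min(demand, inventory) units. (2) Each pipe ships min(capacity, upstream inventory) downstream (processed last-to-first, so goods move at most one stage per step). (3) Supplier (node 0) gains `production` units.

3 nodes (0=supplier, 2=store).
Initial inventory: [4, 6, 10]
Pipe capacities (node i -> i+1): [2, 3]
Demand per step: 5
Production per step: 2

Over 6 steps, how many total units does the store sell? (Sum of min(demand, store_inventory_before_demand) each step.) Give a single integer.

Answer: 24

Derivation:
Step 1: sold=5 (running total=5) -> [4 5 8]
Step 2: sold=5 (running total=10) -> [4 4 6]
Step 3: sold=5 (running total=15) -> [4 3 4]
Step 4: sold=4 (running total=19) -> [4 2 3]
Step 5: sold=3 (running total=22) -> [4 2 2]
Step 6: sold=2 (running total=24) -> [4 2 2]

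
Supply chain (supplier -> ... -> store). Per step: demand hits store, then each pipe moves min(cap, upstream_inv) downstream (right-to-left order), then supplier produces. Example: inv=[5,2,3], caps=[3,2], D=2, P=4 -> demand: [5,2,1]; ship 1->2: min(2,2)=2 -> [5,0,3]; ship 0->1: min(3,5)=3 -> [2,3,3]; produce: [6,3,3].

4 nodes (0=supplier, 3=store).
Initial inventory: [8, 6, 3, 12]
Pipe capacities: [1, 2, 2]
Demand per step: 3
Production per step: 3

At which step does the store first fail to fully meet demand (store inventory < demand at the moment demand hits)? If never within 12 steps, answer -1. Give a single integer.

Step 1: demand=3,sold=3 ship[2->3]=2 ship[1->2]=2 ship[0->1]=1 prod=3 -> [10 5 3 11]
Step 2: demand=3,sold=3 ship[2->3]=2 ship[1->2]=2 ship[0->1]=1 prod=3 -> [12 4 3 10]
Step 3: demand=3,sold=3 ship[2->3]=2 ship[1->2]=2 ship[0->1]=1 prod=3 -> [14 3 3 9]
Step 4: demand=3,sold=3 ship[2->3]=2 ship[1->2]=2 ship[0->1]=1 prod=3 -> [16 2 3 8]
Step 5: demand=3,sold=3 ship[2->3]=2 ship[1->2]=2 ship[0->1]=1 prod=3 -> [18 1 3 7]
Step 6: demand=3,sold=3 ship[2->3]=2 ship[1->2]=1 ship[0->1]=1 prod=3 -> [20 1 2 6]
Step 7: demand=3,sold=3 ship[2->3]=2 ship[1->2]=1 ship[0->1]=1 prod=3 -> [22 1 1 5]
Step 8: demand=3,sold=3 ship[2->3]=1 ship[1->2]=1 ship[0->1]=1 prod=3 -> [24 1 1 3]
Step 9: demand=3,sold=3 ship[2->3]=1 ship[1->2]=1 ship[0->1]=1 prod=3 -> [26 1 1 1]
Step 10: demand=3,sold=1 ship[2->3]=1 ship[1->2]=1 ship[0->1]=1 prod=3 -> [28 1 1 1]
Step 11: demand=3,sold=1 ship[2->3]=1 ship[1->2]=1 ship[0->1]=1 prod=3 -> [30 1 1 1]
Step 12: demand=3,sold=1 ship[2->3]=1 ship[1->2]=1 ship[0->1]=1 prod=3 -> [32 1 1 1]
First stockout at step 10

10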